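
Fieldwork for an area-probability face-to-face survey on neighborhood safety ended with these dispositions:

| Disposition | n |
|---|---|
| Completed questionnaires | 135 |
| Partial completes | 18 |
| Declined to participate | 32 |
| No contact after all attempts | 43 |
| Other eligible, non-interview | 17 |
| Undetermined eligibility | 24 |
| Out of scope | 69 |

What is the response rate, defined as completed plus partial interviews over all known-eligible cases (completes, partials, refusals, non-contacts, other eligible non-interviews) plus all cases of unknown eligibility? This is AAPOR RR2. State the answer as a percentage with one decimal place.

56.9%

Num → 135 + 18 = 153
Denom → 135 + 18 + 32 + 43 + 17 + 24 = 269
RR2 = 153 / 269 = 0.5688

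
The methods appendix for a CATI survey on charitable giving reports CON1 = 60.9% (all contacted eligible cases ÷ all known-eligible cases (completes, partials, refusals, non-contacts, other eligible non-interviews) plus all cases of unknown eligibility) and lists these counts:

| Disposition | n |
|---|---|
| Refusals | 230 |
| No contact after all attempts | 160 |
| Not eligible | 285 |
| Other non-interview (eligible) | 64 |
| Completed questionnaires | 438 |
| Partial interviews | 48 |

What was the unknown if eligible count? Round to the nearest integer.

341

Num: 438 + 48 + 230 + 64 = 780
CON1 = 780 / D = 0.609
D = 780 / 0.609 = 1280.8
Rest of base = 940
unknown if eligible = 1280.8 − 940 ≈ 341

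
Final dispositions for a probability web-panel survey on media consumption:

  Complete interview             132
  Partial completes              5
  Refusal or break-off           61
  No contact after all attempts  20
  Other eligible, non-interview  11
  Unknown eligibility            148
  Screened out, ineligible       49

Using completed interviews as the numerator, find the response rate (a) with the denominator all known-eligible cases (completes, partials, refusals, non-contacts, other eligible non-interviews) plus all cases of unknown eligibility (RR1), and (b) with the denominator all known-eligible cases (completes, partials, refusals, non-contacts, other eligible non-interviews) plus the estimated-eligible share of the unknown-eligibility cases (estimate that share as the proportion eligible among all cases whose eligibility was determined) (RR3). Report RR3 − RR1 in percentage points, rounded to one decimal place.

2.6

Top: 132
Denominator: 132 + 5 + 61 + 20 + 11 + 148 = 377
RR1 = 132 / 377 = 0.3501
Determined eligible: 132 + 5 + 61 + 20 + 11 = 229
e = 229 / (229 + 49) = 229 / 278 = 0.8237
e × U: 0.8237 × 148 = 121.91
Denominator: 229 + 121.91 = 350.91
RR3 = 132 / 350.91 = 0.3762
Difference = 37.62 − 35.01 = 2.61 percentage points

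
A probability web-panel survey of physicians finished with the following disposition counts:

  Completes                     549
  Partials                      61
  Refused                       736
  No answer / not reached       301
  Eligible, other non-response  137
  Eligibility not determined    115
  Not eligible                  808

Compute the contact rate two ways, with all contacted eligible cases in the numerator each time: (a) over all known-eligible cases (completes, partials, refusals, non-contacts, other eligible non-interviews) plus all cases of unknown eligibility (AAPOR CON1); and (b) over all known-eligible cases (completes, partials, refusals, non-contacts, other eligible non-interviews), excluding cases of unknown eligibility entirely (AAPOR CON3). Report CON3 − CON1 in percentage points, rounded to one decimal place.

5.0

Numerator → 549 + 61 + 736 + 137 = 1483
Denominator → 549 + 61 + 736 + 301 + 137 + 115 = 1899
CON1 = 1483 / 1899 = 0.7809
Denominator → 549 + 61 + 736 + 301 + 137 = 1784
CON3 = 1483 / 1784 = 0.8313
Difference = 83.13 − 78.09 = 5.04 percentage points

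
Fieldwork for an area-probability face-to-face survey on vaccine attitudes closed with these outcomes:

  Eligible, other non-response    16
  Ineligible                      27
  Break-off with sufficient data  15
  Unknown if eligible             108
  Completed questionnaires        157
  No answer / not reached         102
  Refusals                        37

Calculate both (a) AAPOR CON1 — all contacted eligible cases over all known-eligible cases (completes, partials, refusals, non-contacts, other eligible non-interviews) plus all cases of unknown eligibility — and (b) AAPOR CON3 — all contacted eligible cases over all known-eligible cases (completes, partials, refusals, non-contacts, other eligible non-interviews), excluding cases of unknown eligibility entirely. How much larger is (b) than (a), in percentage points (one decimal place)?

17.1

Num: 157 + 15 + 37 + 16 = 225
Denom: 157 + 15 + 37 + 102 + 16 + 108 = 435
CON1 = 225 / 435 = 0.5172
Denom: 157 + 15 + 37 + 102 + 16 = 327
CON3 = 225 / 327 = 0.6881
Difference = 68.81 − 51.72 = 17.09 percentage points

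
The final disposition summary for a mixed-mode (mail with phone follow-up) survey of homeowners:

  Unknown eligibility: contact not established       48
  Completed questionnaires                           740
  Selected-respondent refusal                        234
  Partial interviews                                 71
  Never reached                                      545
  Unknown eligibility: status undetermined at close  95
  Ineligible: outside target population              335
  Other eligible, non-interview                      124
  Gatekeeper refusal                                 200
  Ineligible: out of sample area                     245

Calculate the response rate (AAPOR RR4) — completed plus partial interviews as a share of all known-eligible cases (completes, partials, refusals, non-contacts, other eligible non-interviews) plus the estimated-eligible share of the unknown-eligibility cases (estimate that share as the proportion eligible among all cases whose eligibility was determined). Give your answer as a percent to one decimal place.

40.1%

Refusals = 200 + 234 = 434
Undetermined eligibility = 48 + 95 = 143
Out of scope = 335 + 245 = 580
Numerator: 740 + 71 = 811
Known eligible: 740 + 71 + 434 + 545 + 124 = 1914
e = 1914 / (1914 + 580) = 1914 / 2494 = 0.7674
Estimated eligible among unknowns: 0.7674 × 143 = 109.74
Denominator: 1914 + 109.74 = 2023.74
RR4 = 811 / 2023.74 = 0.4007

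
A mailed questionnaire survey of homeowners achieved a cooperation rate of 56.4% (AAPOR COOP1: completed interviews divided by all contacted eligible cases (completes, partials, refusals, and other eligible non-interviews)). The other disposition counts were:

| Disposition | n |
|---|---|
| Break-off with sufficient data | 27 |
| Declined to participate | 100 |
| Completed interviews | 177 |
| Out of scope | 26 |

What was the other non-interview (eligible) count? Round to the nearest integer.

COOP1 = 177 / D = 0.564
D = 177 / 0.564 = 313.8
Remaining denominator categories sum to 304
other non-interview (eligible) = 313.8 − 304 ≈ 10

10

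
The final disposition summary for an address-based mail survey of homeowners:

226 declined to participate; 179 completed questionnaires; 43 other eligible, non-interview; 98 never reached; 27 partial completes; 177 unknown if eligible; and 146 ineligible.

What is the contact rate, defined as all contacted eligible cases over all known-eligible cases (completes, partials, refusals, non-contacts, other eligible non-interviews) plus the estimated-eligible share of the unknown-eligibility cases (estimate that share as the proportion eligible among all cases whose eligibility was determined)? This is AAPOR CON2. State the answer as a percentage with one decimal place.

Top: 179 + 27 + 226 + 43 = 475
Known eligible: 179 + 27 + 226 + 98 + 43 = 573
e = 573 / (573 + 146) = 573 / 719 = 0.7969
Estimated eligible among unknowns: 0.7969 × 177 = 141.05
Base: 573 + 141.05 = 714.05
CON2 = 475 / 714.05 = 0.6652

66.5%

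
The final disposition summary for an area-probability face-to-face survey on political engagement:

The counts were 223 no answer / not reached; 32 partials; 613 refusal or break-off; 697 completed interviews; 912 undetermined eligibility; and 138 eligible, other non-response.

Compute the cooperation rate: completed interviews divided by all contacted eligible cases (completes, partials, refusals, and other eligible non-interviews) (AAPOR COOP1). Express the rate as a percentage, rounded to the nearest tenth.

47.1%

Numerator: 697
Denom: 697 + 32 + 613 + 138 = 1480
COOP1 = 697 / 1480 = 0.4709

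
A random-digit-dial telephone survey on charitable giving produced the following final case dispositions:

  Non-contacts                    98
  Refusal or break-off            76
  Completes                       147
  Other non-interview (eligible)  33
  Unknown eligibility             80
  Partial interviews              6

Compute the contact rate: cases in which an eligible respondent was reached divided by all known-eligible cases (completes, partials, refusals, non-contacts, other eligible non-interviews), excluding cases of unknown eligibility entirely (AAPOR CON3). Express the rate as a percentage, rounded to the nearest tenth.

Numerator: 147 + 6 + 76 + 33 = 262
Denominator: 147 + 6 + 76 + 98 + 33 = 360
CON3 = 262 / 360 = 0.7278

72.8%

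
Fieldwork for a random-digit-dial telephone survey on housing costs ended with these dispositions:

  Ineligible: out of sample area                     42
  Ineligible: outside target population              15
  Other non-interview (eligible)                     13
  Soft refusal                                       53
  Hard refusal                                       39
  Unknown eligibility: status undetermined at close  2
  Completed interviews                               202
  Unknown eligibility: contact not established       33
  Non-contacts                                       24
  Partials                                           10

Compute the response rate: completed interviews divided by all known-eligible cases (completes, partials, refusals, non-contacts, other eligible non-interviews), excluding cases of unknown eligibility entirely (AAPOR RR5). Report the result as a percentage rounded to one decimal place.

59.2%

Refusal or break-off = 39 + 53 = 92
Undetermined eligibility = 33 + 2 = 35
Out of scope = 15 + 42 = 57
Num = 202
Denominator = 202 + 10 + 92 + 24 + 13 = 341
RR5 = 202 / 341 = 0.5924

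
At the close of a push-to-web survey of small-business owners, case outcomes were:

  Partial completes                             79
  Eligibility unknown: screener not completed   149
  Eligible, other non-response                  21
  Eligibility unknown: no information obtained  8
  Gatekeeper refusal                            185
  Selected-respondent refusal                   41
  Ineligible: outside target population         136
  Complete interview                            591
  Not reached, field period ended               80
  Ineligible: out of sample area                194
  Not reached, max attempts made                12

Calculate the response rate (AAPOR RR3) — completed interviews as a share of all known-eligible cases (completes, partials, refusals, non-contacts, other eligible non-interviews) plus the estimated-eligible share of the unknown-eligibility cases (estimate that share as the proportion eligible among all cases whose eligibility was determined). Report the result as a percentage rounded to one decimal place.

52.4%

Refused = 185 + 41 = 226
No contact after all attempts = 80 + 12 = 92
Unknown eligibility = 149 + 8 = 157
Screened out, ineligible = 136 + 194 = 330
Num = 591
Determined eligible = 591 + 79 + 226 + 92 + 21 = 1009
e = 1009 / (1009 + 330) = 1009 / 1339 = 0.7535
e × U = 0.7535 × 157 = 118.30
Denom = 1009 + 118.30 = 1127.30
RR3 = 591 / 1127.30 = 0.5243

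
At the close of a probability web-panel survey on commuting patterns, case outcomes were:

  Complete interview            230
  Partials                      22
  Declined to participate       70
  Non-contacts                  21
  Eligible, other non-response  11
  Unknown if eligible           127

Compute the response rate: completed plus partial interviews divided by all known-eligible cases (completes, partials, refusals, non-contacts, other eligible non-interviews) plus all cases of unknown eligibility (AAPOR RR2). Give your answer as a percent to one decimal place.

52.4%

Num → 230 + 22 = 252
Denominator → 230 + 22 + 70 + 21 + 11 + 127 = 481
RR2 = 252 / 481 = 0.5239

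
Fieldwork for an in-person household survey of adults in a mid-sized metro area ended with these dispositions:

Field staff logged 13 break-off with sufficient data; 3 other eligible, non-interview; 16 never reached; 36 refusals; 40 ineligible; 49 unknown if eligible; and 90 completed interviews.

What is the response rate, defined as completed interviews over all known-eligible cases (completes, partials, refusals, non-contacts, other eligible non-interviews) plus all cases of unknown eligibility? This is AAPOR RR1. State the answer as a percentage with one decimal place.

43.5%

Top: 90
Denominator: 90 + 13 + 36 + 16 + 3 + 49 = 207
RR1 = 90 / 207 = 0.4348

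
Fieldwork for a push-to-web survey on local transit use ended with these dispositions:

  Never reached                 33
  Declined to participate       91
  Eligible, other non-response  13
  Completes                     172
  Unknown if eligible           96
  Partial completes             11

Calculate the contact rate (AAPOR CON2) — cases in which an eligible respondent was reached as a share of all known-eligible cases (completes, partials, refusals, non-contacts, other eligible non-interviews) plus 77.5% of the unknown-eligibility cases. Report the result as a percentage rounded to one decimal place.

72.8%

Top → 172 + 11 + 91 + 13 = 287
Determined eligible → 172 + 11 + 91 + 33 + 13 = 320
Estimated eligible among unknowns → 0.7750 × 96 = 74.40
Base → 320 + 74.40 = 394.40
CON2 = 287 / 394.40 = 0.7277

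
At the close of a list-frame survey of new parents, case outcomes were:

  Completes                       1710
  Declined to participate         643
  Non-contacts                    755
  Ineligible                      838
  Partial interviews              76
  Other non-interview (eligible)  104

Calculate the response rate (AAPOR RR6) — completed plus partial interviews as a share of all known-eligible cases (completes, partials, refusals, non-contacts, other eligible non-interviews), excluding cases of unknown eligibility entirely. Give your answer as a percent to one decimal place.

54.3%

Numerator: 1710 + 76 = 1786
Base: 1710 + 76 + 643 + 755 + 104 = 3288
RR6 = 1786 / 3288 = 0.5432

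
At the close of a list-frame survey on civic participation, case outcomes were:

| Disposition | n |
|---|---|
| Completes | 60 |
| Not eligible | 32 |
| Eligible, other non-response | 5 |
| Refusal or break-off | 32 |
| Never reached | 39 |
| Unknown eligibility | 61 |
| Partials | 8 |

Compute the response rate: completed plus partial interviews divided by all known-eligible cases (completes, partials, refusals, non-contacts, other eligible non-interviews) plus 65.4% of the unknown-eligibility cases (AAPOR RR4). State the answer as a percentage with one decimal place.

37.0%

Numerator → 60 + 8 = 68
Known eligible → 60 + 8 + 32 + 39 + 5 = 144
Eligible share of unknowns → 0.6540 × 61 = 39.89
Denominator → 144 + 39.89 = 183.89
RR4 = 68 / 183.89 = 0.3698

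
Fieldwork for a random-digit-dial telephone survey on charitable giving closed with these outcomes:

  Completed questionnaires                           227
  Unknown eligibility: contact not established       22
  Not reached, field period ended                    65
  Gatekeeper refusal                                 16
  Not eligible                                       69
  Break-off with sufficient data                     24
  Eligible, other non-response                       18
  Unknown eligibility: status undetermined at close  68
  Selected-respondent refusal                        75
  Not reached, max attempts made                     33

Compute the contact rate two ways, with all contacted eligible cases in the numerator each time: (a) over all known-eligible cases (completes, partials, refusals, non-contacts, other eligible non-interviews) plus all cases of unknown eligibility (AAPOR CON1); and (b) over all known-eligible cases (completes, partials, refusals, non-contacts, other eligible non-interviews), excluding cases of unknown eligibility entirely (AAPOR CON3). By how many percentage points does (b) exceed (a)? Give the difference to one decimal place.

12.9

Declined to participate = 16 + 75 = 91
Non-contacts = 65 + 33 = 98
Eligibility not determined = 22 + 68 = 90
Numerator → 227 + 24 + 91 + 18 = 360
Denominator → 227 + 24 + 91 + 98 + 18 + 90 = 548
CON1 = 360 / 548 = 0.6569
Denominator → 227 + 24 + 91 + 98 + 18 = 458
CON3 = 360 / 458 = 0.7860
Difference = 78.60 − 65.69 = 12.91 percentage points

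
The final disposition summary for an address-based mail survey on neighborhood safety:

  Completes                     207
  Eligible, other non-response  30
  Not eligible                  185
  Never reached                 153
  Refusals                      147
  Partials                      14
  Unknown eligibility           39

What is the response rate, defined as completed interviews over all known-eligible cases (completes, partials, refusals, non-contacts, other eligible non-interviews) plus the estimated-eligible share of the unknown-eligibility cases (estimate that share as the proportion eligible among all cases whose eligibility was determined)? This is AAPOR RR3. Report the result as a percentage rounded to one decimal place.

Top → 207
Eligible (known) → 207 + 14 + 147 + 153 + 30 = 551
e = 551 / (551 + 185) = 551 / 736 = 0.7486
Estimated eligible among unknowns → 0.7486 × 39 = 29.20
Denominator → 551 + 29.20 = 580.20
RR3 = 207 / 580.20 = 0.3568

35.7%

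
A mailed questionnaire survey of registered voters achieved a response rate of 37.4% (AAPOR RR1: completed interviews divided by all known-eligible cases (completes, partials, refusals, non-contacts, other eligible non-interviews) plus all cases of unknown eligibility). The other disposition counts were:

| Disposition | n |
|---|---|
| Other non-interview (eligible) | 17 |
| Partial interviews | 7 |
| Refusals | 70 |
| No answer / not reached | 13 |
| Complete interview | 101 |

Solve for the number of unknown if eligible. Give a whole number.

62

RR1 = 101 / D = 0.374
D = 101 / 0.374 = 270.1
Other denominator terms total 208
unknown if eligible = 270.1 − 208 ≈ 62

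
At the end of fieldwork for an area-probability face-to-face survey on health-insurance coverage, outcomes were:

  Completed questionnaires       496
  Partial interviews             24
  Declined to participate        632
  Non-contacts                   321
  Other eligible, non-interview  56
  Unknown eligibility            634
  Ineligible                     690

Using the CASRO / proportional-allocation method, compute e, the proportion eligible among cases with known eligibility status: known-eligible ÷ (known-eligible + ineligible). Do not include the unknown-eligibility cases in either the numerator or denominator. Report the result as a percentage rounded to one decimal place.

68.9%

Known eligible = 496 + 24 + 632 + 321 + 56 = 1529
e = 1529 / (1529 + 690) = 1529 / 2219 = 0.6890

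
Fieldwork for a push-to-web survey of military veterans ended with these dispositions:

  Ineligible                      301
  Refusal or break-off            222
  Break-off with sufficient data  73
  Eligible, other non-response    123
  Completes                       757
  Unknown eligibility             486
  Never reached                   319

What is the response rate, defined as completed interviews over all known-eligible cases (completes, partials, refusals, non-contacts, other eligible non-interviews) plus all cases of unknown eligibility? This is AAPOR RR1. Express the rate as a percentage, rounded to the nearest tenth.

38.2%

Top: 757
Denom: 757 + 73 + 222 + 319 + 123 + 486 = 1980
RR1 = 757 / 1980 = 0.3823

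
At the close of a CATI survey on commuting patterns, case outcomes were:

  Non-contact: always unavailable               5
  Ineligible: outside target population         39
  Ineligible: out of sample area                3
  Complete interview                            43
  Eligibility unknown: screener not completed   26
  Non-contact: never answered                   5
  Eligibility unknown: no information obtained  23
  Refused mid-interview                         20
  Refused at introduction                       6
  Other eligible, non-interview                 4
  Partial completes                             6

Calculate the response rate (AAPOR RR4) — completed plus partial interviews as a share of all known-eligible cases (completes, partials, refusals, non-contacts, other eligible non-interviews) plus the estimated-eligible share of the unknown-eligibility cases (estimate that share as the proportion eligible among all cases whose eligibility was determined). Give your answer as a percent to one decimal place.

Declined to participate = 6 + 20 = 26
Non-contacts = 5 + 5 = 10
Unknown if eligible = 26 + 23 = 49
Not eligible = 39 + 3 = 42
Top: 43 + 6 = 49
Determined eligible: 43 + 6 + 26 + 10 + 4 = 89
e = 89 / (89 + 42) = 89 / 131 = 0.6794
Eligible share of unknowns: 0.6794 × 49 = 33.29
Denom: 89 + 33.29 = 122.29
RR4 = 49 / 122.29 = 0.4007

40.1%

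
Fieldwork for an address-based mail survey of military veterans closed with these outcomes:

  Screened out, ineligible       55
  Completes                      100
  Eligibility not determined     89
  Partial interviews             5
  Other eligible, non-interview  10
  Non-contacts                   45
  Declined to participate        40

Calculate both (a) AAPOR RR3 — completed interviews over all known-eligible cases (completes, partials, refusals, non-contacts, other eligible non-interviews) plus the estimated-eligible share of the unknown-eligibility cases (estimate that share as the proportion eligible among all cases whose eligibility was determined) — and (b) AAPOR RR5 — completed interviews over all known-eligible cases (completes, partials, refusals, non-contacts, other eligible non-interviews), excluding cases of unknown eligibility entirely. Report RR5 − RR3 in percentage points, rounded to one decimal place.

Num = 100
Eligible (known) = 100 + 5 + 40 + 45 + 10 = 200
e = 200 / (200 + 55) = 200 / 255 = 0.7843
e × U = 0.7843 × 89 = 69.80
Base = 200 + 69.80 = 269.80
RR3 = 100 / 269.80 = 0.3706
Base = 100 + 5 + 40 + 45 + 10 = 200
RR5 = 100 / 200 = 0.5000
Difference = 50.00 − 37.06 = 12.94 percentage points

12.9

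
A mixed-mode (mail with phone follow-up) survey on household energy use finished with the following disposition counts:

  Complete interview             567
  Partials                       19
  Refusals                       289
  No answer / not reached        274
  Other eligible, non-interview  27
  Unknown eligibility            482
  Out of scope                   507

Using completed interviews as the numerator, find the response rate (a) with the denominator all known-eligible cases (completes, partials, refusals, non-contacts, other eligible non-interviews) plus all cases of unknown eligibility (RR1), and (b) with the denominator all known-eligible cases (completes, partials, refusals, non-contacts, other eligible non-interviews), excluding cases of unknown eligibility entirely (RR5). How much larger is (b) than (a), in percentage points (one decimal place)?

14.0

Numerator: 567
Denom: 567 + 19 + 289 + 274 + 27 + 482 = 1658
RR1 = 567 / 1658 = 0.3420
Denom: 567 + 19 + 289 + 274 + 27 = 1176
RR5 = 567 / 1176 = 0.4821
Difference = 48.21 − 34.20 = 14.01 percentage points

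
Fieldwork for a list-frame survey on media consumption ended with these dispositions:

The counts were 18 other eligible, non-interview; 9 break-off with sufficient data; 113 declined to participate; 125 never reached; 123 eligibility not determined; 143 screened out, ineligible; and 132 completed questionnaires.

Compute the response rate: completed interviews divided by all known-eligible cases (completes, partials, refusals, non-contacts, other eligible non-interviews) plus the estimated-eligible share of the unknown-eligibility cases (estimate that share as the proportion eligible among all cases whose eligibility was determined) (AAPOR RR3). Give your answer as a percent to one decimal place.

27.1%

Num: 132
Determined eligible: 132 + 9 + 113 + 125 + 18 = 397
e = 397 / (397 + 143) = 397 / 540 = 0.7352
Eligible share of unknowns: 0.7352 × 123 = 90.43
Denominator: 397 + 90.43 = 487.43
RR3 = 132 / 487.43 = 0.2708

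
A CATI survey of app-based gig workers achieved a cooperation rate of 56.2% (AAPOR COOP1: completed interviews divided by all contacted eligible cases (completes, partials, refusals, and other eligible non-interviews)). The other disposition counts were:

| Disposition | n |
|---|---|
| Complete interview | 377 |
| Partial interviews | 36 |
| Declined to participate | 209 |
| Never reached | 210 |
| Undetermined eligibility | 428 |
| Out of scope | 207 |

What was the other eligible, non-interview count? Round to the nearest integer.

COOP1 = 377 / D = 0.562
D = 377 / 0.562 = 670.8
Remaining denominator categories sum to 622
other eligible, non-interview = 670.8 − 622 ≈ 49

49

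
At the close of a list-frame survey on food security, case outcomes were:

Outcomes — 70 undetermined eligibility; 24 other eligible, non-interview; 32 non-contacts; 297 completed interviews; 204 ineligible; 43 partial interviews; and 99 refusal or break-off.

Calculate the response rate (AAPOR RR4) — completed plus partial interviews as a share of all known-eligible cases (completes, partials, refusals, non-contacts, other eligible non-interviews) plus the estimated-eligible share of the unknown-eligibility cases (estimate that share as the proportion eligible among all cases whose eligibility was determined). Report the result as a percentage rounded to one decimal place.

62.4%

Num: 297 + 43 = 340
Eligible (known): 297 + 43 + 99 + 32 + 24 = 495
e = 495 / (495 + 204) = 495 / 699 = 0.7082
e × U: 0.7082 × 70 = 49.57
Denominator: 495 + 49.57 = 544.57
RR4 = 340 / 544.57 = 0.6243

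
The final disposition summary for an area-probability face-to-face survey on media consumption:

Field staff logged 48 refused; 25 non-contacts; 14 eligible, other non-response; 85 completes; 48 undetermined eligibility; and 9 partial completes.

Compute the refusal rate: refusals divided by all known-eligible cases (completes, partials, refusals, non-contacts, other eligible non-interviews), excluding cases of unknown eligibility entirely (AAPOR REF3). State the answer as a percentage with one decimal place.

Top = 48
Denominator = 85 + 9 + 48 + 25 + 14 = 181
REF3 = 48 / 181 = 0.2652

26.5%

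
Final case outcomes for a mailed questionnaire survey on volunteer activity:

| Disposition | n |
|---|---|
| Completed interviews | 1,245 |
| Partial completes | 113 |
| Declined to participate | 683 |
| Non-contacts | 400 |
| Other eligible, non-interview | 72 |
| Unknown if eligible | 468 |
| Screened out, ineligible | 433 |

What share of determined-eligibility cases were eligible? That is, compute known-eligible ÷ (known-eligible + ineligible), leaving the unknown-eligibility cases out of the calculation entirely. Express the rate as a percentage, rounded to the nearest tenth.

85.3%

Eligible (known): 1245 + 113 + 683 + 400 + 72 = 2513
e = 2513 / (2513 + 433) = 2513 / 2946 = 0.8530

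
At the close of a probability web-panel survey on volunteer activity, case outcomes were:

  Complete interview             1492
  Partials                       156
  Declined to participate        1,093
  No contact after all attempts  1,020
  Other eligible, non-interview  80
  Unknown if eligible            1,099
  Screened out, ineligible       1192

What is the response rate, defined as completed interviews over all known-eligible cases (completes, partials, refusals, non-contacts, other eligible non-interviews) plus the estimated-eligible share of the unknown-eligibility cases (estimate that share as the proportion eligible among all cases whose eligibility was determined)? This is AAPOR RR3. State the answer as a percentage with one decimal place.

Num → 1492
Determined eligible → 1492 + 156 + 1093 + 1020 + 80 = 3841
e = 3841 / (3841 + 1192) = 3841 / 5033 = 0.7632
Estimated eligible among unknowns → 0.7632 × 1099 = 838.76
Denom → 3841 + 838.76 = 4679.76
RR3 = 1492 / 4679.76 = 0.3188

31.9%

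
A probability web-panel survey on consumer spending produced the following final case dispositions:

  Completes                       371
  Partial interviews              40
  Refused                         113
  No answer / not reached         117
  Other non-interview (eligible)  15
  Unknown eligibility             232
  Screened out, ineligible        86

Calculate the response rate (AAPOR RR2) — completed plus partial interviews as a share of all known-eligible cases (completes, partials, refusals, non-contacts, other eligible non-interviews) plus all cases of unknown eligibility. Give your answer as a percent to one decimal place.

46.3%

Num → 371 + 40 = 411
Denominator → 371 + 40 + 113 + 117 + 15 + 232 = 888
RR2 = 411 / 888 = 0.4628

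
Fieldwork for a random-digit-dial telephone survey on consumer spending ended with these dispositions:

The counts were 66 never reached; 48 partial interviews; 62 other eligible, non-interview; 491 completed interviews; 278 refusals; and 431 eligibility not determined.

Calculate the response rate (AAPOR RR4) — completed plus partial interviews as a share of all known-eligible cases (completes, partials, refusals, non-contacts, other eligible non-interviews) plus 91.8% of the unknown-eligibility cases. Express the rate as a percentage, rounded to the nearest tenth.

Num = 491 + 48 = 539
Determined eligible = 491 + 48 + 278 + 66 + 62 = 945
Estimated eligible among unknowns = 0.9180 × 431 = 395.66
Denominator = 945 + 395.66 = 1340.66
RR4 = 539 / 1340.66 = 0.4020

40.2%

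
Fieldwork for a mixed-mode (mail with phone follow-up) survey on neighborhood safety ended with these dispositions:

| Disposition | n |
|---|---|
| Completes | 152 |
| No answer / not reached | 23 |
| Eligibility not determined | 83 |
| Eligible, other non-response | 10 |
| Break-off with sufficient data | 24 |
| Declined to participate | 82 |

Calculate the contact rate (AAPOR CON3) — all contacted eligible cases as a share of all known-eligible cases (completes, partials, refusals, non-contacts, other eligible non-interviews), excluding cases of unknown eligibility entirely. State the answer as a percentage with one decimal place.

92.1%

Numerator: 152 + 24 + 82 + 10 = 268
Base: 152 + 24 + 82 + 23 + 10 = 291
CON3 = 268 / 291 = 0.9210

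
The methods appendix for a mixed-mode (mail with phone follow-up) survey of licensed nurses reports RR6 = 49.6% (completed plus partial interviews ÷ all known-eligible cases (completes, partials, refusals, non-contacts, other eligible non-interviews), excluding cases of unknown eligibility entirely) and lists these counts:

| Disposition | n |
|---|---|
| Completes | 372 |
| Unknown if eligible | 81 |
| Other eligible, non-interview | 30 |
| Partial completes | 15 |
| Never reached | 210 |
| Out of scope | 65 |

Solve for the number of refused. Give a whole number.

153

Top: 372 + 15 = 387
RR6 = 387 / D = 0.496
D = 387 / 0.496 = 780.2
Other denominator terms total 627
refused = 780.2 − 627 ≈ 153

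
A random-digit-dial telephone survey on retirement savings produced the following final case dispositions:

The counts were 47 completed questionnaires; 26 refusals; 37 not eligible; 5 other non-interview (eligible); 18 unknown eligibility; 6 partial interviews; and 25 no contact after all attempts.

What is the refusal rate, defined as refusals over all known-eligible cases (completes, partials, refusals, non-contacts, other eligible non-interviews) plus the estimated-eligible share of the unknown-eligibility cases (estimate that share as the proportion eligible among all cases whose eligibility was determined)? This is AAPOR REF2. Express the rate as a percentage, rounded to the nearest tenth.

Num → 26
Determined eligible → 47 + 6 + 26 + 25 + 5 = 109
e = 109 / (109 + 37) = 109 / 146 = 0.7466
e × U → 0.7466 × 18 = 13.44
Denominator → 109 + 13.44 = 122.44
REF2 = 26 / 122.44 = 0.2123

21.2%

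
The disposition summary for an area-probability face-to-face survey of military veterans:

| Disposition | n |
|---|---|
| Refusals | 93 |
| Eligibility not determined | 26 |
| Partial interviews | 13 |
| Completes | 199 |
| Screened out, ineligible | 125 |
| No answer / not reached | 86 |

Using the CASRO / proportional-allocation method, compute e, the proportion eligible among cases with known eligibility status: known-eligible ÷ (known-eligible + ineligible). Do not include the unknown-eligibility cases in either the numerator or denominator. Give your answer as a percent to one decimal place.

75.8%

Eligible (known): 199 + 13 + 93 + 86 = 391
e = 391 / (391 + 125) = 391 / 516 = 0.7578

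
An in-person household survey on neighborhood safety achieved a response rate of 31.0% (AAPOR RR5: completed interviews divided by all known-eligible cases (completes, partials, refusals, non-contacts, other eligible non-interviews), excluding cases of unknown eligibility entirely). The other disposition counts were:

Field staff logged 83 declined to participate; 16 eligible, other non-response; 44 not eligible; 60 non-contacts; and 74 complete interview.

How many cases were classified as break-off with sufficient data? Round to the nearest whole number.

RR5 = 74 / D = 0.310
D = 74 / 0.310 = 238.7
Rest of base = 233
break-off with sufficient data = 238.7 − 233 ≈ 6

6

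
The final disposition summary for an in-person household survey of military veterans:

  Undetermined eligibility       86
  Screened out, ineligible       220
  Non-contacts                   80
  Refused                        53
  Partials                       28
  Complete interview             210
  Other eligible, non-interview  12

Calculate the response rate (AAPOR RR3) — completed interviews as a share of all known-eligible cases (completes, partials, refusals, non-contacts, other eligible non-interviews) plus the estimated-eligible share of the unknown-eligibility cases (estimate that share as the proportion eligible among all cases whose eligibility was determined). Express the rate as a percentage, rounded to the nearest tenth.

48.0%

Num: 210
Determined eligible: 210 + 28 + 53 + 80 + 12 = 383
e = 383 / (383 + 220) = 383 / 603 = 0.6352
e × U: 0.6352 × 86 = 54.63
Denominator: 383 + 54.63 = 437.63
RR3 = 210 / 437.63 = 0.4799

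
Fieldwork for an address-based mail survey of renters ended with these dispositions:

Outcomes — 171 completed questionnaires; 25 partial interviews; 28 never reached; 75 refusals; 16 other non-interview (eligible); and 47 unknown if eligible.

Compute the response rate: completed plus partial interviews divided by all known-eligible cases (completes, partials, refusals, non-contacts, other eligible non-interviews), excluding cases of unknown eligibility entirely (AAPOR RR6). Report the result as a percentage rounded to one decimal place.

Num → 171 + 25 = 196
Base → 171 + 25 + 75 + 28 + 16 = 315
RR6 = 196 / 315 = 0.6222

62.2%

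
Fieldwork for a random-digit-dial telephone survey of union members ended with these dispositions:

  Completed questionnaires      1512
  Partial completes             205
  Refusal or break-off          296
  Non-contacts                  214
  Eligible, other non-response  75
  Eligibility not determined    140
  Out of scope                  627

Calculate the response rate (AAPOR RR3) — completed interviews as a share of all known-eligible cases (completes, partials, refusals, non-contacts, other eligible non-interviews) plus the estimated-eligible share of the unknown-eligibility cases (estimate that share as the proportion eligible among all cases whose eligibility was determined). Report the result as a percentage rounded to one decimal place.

Num = 1512
Determined eligible = 1512 + 205 + 296 + 214 + 75 = 2302
e = 2302 / (2302 + 627) = 2302 / 2929 = 0.7859
e × U = 0.7859 × 140 = 110.03
Denominator = 2302 + 110.03 = 2412.03
RR3 = 1512 / 2412.03 = 0.6269

62.7%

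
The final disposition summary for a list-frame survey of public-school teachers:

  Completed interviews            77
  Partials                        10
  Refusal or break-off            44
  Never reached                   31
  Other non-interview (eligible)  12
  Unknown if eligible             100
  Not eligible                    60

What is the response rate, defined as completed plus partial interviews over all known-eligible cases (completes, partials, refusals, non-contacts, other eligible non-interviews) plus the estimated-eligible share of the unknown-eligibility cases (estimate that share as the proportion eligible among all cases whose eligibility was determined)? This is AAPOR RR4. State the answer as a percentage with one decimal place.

Top: 77 + 10 = 87
Known eligible: 77 + 10 + 44 + 31 + 12 = 174
e = 174 / (174 + 60) = 174 / 234 = 0.7436
e × U: 0.7436 × 100 = 74.36
Denominator: 174 + 74.36 = 248.36
RR4 = 87 / 248.36 = 0.3503

35.0%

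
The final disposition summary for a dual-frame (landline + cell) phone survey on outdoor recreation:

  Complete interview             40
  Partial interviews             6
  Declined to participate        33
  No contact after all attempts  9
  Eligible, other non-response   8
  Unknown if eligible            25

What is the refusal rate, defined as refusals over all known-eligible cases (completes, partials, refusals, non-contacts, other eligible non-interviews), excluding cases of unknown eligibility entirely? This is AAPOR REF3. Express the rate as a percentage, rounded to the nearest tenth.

34.4%

Numerator → 33
Base → 40 + 6 + 33 + 9 + 8 = 96
REF3 = 33 / 96 = 0.3438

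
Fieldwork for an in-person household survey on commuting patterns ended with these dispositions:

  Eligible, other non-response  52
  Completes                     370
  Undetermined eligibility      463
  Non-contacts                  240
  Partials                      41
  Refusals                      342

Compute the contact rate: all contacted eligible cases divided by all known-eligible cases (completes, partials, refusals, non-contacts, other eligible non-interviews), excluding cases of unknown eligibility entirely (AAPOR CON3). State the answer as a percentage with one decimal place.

77.0%

Top = 370 + 41 + 342 + 52 = 805
Base = 370 + 41 + 342 + 240 + 52 = 1045
CON3 = 805 / 1045 = 0.7703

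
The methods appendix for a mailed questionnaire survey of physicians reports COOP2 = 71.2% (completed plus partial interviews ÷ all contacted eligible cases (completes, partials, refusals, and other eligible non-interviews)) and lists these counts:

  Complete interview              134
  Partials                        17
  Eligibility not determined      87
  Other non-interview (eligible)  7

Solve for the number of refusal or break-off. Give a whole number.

Num → 134 + 17 = 151
COOP2 = 151 / D = 0.712
D = 151 / 0.712 = 212.1
Rest of base = 158
refusal or break-off = 212.1 − 158 ≈ 54

54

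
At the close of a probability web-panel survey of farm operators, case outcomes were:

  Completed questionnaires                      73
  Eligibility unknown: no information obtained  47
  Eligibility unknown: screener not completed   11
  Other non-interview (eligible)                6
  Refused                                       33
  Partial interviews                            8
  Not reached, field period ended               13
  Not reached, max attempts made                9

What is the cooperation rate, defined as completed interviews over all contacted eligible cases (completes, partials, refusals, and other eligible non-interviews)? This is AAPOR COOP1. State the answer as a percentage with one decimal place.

No answer / not reached = 13 + 9 = 22
Undetermined eligibility = 11 + 47 = 58
Num: 73
Denom: 73 + 8 + 33 + 6 = 120
COOP1 = 73 / 120 = 0.6083

60.8%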